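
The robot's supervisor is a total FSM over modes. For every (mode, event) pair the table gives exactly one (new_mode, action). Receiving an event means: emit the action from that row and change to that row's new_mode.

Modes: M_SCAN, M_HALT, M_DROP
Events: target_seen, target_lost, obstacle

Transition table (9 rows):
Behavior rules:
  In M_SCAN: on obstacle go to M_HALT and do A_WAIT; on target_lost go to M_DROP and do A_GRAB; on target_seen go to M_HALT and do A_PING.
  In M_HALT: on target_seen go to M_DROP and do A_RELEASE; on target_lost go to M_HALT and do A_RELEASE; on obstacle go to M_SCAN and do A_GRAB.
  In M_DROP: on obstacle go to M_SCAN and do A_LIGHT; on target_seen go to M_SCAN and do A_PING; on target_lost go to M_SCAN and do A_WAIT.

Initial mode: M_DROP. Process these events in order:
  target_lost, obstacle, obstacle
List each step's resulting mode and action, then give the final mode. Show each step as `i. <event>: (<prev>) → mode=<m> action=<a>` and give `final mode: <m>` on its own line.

1. target_lost: (M_DROP) → mode=M_SCAN action=A_WAIT
2. obstacle: (M_SCAN) → mode=M_HALT action=A_WAIT
3. obstacle: (M_HALT) → mode=M_SCAN action=A_GRAB

final mode: M_SCAN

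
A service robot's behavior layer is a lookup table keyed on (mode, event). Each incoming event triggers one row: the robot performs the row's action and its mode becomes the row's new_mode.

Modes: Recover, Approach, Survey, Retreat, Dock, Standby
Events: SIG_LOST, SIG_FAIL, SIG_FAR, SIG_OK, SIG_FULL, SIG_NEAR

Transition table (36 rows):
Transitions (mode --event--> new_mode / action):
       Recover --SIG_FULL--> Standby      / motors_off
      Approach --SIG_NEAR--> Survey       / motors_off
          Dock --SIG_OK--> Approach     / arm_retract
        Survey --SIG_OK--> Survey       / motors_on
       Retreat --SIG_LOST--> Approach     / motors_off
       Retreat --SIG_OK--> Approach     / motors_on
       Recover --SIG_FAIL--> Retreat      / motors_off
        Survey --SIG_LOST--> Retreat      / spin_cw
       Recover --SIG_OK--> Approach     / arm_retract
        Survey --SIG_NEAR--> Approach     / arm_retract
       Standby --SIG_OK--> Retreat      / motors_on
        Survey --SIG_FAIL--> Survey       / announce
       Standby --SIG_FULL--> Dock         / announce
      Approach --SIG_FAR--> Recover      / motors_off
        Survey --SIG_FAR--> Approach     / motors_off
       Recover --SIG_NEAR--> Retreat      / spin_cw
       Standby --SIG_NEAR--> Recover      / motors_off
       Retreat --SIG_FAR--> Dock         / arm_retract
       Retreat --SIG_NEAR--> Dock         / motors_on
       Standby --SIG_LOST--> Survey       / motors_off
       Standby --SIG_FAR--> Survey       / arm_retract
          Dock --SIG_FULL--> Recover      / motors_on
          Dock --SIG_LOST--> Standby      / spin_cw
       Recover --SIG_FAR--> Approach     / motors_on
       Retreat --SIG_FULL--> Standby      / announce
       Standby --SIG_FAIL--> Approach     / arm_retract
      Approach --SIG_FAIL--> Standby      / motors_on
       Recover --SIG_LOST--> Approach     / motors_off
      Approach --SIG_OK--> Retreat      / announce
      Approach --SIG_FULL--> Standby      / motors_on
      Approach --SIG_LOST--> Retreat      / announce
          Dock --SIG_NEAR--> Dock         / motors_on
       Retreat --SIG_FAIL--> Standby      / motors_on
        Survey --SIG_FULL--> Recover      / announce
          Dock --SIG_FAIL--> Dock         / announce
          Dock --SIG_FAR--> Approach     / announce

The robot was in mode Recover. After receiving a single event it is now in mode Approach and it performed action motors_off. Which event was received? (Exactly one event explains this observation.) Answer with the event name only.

SIG_LOST

try SIG_LOST: (Recover, SIG_LOST) → (Approach, motors_off)  ← matches
try SIG_FAIL: (Recover, SIG_FAIL) → (Retreat, motors_off)
try SIG_FAR: (Recover, SIG_FAR) → (Approach, motors_on)
try SIG_OK: (Recover, SIG_OK) → (Approach, arm_retract)
try SIG_FULL: (Recover, SIG_FULL) → (Standby, motors_off)
try SIG_NEAR: (Recover, SIG_NEAR) → (Retreat, spin_cw)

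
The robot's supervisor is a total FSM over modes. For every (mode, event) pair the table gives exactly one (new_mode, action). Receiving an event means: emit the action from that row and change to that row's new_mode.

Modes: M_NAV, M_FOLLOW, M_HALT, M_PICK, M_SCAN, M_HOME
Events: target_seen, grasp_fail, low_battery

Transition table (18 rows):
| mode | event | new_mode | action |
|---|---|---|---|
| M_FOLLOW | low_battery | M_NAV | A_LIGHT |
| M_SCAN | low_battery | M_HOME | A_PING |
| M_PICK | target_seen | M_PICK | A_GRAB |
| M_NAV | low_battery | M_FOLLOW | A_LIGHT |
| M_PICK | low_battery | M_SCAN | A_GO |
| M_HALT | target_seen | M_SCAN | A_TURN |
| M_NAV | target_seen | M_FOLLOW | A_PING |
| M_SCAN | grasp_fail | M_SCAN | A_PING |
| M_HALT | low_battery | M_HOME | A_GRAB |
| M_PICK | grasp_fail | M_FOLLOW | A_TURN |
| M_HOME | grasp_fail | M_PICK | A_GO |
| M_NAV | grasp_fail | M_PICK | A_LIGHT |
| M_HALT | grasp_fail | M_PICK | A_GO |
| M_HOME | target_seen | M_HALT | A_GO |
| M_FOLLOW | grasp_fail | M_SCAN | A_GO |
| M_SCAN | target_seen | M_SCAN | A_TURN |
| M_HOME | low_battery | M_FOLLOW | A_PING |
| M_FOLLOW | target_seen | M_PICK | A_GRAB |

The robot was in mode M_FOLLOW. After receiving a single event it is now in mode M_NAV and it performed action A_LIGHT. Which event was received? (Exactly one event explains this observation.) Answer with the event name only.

low_battery

try target_seen: (M_FOLLOW, target_seen) → (M_PICK, A_GRAB)
try grasp_fail: (M_FOLLOW, grasp_fail) → (M_SCAN, A_GO)
try low_battery: (M_FOLLOW, low_battery) → (M_NAV, A_LIGHT)  ← matches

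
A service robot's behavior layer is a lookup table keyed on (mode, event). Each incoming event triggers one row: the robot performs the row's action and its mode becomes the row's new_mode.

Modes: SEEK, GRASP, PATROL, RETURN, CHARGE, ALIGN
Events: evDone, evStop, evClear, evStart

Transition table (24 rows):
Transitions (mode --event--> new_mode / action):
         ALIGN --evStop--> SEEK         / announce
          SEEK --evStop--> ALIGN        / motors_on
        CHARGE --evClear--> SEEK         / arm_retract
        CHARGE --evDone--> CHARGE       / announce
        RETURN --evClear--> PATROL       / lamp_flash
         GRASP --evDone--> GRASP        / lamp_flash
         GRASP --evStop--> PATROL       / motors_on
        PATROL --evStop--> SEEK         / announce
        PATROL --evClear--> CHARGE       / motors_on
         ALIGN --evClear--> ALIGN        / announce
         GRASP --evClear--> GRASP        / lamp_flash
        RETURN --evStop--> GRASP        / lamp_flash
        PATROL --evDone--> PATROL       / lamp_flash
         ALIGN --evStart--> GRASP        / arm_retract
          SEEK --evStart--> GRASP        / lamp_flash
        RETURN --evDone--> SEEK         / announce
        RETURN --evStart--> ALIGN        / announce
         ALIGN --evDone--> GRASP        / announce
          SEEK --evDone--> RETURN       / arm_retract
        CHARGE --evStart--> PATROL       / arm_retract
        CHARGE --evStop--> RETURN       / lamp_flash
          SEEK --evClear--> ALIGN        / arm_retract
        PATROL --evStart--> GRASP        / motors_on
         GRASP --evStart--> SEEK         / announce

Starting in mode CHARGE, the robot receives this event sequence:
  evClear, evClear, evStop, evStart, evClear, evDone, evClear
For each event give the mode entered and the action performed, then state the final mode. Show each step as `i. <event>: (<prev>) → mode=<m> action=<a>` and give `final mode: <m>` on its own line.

final mode: GRASP

1. evClear: (CHARGE) → mode=SEEK action=arm_retract
2. evClear: (SEEK) → mode=ALIGN action=arm_retract
3. evStop: (ALIGN) → mode=SEEK action=announce
4. evStart: (SEEK) → mode=GRASP action=lamp_flash
5. evClear: (GRASP) → mode=GRASP action=lamp_flash
6. evDone: (GRASP) → mode=GRASP action=lamp_flash
7. evClear: (GRASP) → mode=GRASP action=lamp_flash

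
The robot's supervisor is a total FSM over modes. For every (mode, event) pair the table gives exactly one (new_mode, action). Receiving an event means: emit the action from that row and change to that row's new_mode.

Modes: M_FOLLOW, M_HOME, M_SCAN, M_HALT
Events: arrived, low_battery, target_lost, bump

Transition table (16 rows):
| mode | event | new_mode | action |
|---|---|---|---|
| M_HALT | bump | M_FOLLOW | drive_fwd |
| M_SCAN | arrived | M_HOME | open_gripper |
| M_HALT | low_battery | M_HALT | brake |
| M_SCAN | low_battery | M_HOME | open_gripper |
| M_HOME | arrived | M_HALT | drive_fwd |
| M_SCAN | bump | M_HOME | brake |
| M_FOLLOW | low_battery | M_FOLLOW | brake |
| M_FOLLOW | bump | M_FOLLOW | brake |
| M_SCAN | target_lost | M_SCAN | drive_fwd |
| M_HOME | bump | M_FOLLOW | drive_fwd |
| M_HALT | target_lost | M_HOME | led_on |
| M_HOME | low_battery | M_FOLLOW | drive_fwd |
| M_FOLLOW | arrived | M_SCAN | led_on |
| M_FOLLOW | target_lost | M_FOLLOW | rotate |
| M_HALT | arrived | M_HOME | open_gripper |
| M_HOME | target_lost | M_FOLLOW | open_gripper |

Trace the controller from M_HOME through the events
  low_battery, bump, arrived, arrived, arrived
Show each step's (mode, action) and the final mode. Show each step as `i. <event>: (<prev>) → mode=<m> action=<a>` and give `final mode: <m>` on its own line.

final mode: M_HALT

1. low_battery: (M_HOME) → mode=M_FOLLOW action=drive_fwd
2. bump: (M_FOLLOW) → mode=M_FOLLOW action=brake
3. arrived: (M_FOLLOW) → mode=M_SCAN action=led_on
4. arrived: (M_SCAN) → mode=M_HOME action=open_gripper
5. arrived: (M_HOME) → mode=M_HALT action=drive_fwd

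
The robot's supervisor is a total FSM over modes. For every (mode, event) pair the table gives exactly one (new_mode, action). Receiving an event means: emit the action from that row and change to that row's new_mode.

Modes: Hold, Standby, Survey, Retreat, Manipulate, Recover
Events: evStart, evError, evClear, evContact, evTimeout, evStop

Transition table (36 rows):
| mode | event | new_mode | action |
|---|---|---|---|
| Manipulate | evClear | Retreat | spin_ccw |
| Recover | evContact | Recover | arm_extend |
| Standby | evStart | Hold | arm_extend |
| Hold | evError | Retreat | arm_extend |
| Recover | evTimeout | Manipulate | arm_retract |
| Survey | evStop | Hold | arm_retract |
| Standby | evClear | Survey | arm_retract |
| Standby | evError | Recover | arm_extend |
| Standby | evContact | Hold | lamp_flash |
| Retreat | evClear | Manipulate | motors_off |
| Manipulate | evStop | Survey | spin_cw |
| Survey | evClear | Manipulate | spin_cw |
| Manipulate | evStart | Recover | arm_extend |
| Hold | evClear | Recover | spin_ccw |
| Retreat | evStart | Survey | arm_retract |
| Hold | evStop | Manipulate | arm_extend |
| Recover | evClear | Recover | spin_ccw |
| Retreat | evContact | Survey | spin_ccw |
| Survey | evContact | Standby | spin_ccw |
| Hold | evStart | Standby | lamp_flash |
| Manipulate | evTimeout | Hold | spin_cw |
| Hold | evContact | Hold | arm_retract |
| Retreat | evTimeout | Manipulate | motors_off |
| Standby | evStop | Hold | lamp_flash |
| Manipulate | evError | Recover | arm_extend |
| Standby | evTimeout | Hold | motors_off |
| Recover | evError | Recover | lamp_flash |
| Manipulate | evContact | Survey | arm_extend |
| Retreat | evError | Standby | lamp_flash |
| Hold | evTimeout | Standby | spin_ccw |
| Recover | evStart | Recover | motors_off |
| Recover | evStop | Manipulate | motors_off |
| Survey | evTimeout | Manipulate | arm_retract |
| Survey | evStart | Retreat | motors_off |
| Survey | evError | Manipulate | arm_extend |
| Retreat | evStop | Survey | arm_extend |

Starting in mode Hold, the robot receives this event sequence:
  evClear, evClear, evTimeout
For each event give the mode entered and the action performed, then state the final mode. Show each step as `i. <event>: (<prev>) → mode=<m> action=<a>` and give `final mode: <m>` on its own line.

1. evClear: (Hold) → mode=Recover action=spin_ccw
2. evClear: (Recover) → mode=Recover action=spin_ccw
3. evTimeout: (Recover) → mode=Manipulate action=arm_retract

final mode: Manipulate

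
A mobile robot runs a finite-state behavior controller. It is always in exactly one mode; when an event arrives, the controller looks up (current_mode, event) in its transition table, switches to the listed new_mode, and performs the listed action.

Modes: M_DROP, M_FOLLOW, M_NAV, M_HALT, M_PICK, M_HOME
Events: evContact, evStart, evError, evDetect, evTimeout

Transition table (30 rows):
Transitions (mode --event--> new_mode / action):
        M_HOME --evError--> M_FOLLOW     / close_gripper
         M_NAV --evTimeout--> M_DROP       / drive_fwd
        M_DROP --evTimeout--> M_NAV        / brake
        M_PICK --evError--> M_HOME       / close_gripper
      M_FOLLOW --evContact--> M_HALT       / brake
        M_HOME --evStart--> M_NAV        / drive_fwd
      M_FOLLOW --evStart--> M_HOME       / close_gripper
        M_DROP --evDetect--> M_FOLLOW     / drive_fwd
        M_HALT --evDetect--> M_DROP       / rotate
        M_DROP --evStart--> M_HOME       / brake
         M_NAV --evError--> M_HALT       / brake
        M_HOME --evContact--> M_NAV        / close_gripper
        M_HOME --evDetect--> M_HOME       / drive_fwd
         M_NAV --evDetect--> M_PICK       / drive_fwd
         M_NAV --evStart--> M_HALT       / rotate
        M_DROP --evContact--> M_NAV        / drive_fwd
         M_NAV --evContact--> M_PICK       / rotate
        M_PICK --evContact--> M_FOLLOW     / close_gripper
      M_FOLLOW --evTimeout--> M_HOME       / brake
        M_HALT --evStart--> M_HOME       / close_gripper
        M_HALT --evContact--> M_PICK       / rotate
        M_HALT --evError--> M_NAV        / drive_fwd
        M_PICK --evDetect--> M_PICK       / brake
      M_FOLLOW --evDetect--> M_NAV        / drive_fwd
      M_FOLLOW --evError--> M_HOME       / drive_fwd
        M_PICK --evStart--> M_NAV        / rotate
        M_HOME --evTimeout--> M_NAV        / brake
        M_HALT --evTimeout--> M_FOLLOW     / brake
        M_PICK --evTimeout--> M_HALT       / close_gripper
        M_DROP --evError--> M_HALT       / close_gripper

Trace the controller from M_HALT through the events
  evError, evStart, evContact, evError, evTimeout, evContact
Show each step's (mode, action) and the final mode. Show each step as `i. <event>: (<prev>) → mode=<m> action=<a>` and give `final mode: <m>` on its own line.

final mode: M_PICK

1. evError: (M_HALT) → mode=M_NAV action=drive_fwd
2. evStart: (M_NAV) → mode=M_HALT action=rotate
3. evContact: (M_HALT) → mode=M_PICK action=rotate
4. evError: (M_PICK) → mode=M_HOME action=close_gripper
5. evTimeout: (M_HOME) → mode=M_NAV action=brake
6. evContact: (M_NAV) → mode=M_PICK action=rotate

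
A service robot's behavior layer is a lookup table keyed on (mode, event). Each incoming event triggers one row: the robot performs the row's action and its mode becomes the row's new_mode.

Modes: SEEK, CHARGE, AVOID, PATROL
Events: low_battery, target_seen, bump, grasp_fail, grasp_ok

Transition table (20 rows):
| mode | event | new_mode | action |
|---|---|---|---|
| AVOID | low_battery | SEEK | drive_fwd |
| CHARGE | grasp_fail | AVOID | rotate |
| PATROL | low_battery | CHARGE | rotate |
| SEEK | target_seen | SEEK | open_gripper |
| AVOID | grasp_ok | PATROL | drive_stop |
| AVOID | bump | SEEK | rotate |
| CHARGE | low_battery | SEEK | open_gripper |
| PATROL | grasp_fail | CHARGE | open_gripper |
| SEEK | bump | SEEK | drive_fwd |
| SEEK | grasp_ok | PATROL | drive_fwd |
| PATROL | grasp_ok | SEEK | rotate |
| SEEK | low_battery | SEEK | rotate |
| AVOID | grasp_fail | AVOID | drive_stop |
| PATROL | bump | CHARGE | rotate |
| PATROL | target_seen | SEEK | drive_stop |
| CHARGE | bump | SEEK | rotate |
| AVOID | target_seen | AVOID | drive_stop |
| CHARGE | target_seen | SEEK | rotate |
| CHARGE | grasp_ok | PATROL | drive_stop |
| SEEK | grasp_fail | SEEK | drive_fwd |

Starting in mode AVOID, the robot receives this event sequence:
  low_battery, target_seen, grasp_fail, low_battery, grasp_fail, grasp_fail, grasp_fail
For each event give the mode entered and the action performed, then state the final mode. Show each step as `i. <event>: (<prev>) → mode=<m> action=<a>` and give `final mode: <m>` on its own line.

1. low_battery: (AVOID) → mode=SEEK action=drive_fwd
2. target_seen: (SEEK) → mode=SEEK action=open_gripper
3. grasp_fail: (SEEK) → mode=SEEK action=drive_fwd
4. low_battery: (SEEK) → mode=SEEK action=rotate
5. grasp_fail: (SEEK) → mode=SEEK action=drive_fwd
6. grasp_fail: (SEEK) → mode=SEEK action=drive_fwd
7. grasp_fail: (SEEK) → mode=SEEK action=drive_fwd

final mode: SEEK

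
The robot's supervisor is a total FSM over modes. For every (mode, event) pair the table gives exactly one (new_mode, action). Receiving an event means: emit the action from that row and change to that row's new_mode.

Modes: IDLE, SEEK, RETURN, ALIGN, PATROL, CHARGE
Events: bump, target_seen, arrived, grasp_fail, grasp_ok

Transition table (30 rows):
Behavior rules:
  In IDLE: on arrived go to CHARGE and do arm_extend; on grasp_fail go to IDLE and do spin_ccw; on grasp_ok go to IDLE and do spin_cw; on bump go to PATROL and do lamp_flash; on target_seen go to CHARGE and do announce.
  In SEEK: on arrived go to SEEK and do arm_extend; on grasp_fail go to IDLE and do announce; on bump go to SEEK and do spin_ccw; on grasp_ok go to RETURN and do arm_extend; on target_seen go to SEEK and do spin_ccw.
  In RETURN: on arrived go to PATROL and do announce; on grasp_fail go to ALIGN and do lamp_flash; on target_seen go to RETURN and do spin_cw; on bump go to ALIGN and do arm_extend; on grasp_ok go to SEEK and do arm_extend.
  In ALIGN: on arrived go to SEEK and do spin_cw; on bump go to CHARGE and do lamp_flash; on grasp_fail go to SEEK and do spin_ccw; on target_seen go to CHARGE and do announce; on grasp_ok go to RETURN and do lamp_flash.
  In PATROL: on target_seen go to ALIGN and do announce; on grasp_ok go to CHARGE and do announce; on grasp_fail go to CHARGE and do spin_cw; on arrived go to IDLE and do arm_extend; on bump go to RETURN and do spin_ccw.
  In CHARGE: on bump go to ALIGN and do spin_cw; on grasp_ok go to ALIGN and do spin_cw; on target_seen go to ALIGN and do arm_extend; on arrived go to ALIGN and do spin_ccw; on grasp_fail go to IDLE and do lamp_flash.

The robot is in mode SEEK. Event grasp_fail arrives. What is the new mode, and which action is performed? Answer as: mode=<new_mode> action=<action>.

mode=IDLE action=announce

current mode = SEEK; filter table to that mode:
  (SEEK, arrived) → (SEEK, arm_extend)
  (SEEK, grasp_fail) → (IDLE, announce)  ← event matches
  (SEEK, bump) → (SEEK, spin_ccw)
  (SEEK, grasp_ok) → (RETURN, arm_extend)
  (SEEK, target_seen) → (SEEK, spin_ccw)
event = grasp_fail selects (IDLE, announce)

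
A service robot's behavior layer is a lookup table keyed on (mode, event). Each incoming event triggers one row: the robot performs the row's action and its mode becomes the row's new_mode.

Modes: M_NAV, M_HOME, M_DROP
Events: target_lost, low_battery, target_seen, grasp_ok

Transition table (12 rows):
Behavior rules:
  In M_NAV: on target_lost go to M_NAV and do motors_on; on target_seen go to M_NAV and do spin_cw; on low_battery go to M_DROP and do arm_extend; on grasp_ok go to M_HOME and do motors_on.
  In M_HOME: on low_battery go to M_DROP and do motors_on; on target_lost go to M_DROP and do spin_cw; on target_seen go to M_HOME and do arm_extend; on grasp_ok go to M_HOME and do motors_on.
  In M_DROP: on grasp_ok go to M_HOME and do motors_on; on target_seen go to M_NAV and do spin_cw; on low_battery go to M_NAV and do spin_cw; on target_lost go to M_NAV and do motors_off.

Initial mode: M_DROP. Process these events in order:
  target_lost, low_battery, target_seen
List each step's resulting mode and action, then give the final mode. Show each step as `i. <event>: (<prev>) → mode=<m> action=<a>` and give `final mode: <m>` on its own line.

1. target_lost: (M_DROP) → mode=M_NAV action=motors_off
2. low_battery: (M_NAV) → mode=M_DROP action=arm_extend
3. target_seen: (M_DROP) → mode=M_NAV action=spin_cw

final mode: M_NAV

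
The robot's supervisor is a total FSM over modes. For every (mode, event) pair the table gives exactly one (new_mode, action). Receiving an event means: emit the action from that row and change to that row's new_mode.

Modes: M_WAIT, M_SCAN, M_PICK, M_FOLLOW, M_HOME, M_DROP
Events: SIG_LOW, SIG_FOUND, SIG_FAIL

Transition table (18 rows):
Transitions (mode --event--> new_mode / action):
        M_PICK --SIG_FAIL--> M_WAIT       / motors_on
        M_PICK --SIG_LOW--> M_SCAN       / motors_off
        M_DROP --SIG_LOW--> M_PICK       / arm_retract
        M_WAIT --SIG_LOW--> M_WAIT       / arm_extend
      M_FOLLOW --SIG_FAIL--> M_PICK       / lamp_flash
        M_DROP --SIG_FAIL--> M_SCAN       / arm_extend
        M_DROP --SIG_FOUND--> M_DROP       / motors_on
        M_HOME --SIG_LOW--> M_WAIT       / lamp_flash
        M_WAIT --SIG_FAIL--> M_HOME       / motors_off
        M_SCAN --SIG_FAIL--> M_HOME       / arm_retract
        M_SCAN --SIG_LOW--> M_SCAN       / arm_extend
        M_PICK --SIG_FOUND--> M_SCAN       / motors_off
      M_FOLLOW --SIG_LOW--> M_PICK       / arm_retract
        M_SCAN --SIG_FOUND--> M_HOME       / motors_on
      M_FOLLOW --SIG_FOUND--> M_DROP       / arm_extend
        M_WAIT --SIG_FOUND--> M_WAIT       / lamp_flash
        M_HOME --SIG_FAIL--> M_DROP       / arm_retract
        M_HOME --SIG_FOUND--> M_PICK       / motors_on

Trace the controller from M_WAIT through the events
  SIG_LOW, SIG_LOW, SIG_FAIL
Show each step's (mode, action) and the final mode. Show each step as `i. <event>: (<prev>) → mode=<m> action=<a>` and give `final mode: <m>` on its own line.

final mode: M_HOME

1. SIG_LOW: (M_WAIT) → mode=M_WAIT action=arm_extend
2. SIG_LOW: (M_WAIT) → mode=M_WAIT action=arm_extend
3. SIG_FAIL: (M_WAIT) → mode=M_HOME action=motors_off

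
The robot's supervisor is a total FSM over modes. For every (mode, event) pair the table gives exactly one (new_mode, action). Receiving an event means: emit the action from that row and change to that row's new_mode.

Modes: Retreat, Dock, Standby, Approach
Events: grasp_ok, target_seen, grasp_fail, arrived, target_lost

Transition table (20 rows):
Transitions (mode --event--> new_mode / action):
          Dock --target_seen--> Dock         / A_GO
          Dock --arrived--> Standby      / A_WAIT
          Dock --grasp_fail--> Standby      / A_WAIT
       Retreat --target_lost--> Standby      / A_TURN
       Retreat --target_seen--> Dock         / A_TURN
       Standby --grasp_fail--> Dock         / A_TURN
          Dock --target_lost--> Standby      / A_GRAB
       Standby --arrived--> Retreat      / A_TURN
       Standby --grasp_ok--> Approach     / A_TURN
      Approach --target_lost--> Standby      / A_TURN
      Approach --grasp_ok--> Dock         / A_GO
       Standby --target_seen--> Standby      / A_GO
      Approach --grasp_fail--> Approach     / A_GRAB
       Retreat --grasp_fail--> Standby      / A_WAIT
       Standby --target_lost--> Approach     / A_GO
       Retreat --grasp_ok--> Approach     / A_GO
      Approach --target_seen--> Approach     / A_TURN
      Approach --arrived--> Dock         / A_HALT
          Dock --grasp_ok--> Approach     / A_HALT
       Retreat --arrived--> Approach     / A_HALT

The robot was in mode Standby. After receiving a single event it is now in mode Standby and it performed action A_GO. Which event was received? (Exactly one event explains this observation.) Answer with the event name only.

target_seen

try grasp_ok: (Standby, grasp_ok) → (Approach, A_TURN)
try target_seen: (Standby, target_seen) → (Standby, A_GO)  ← matches
try grasp_fail: (Standby, grasp_fail) → (Dock, A_TURN)
try arrived: (Standby, arrived) → (Retreat, A_TURN)
try target_lost: (Standby, target_lost) → (Approach, A_GO)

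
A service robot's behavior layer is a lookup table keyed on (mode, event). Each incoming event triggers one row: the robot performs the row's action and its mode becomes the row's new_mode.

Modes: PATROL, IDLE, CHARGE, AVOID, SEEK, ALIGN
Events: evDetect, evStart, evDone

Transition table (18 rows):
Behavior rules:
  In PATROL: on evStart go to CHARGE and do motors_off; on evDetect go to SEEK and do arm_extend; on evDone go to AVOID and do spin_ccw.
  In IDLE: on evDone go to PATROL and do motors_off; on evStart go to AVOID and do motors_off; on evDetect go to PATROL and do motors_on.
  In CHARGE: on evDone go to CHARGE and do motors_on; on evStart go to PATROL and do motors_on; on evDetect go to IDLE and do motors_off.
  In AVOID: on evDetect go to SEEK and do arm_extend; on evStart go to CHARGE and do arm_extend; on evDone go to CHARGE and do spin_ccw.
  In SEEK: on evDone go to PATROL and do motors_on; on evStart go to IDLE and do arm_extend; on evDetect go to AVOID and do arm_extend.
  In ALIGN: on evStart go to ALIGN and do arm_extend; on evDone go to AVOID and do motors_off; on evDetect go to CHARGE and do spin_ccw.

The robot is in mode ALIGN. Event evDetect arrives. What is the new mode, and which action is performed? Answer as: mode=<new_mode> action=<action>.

mode=CHARGE action=spin_ccw

current mode = ALIGN; filter table to that mode:
  (ALIGN, evStart) → (ALIGN, arm_extend)
  (ALIGN, evDone) → (AVOID, motors_off)
  (ALIGN, evDetect) → (CHARGE, spin_ccw)  ← event matches
event = evDetect selects (CHARGE, spin_ccw)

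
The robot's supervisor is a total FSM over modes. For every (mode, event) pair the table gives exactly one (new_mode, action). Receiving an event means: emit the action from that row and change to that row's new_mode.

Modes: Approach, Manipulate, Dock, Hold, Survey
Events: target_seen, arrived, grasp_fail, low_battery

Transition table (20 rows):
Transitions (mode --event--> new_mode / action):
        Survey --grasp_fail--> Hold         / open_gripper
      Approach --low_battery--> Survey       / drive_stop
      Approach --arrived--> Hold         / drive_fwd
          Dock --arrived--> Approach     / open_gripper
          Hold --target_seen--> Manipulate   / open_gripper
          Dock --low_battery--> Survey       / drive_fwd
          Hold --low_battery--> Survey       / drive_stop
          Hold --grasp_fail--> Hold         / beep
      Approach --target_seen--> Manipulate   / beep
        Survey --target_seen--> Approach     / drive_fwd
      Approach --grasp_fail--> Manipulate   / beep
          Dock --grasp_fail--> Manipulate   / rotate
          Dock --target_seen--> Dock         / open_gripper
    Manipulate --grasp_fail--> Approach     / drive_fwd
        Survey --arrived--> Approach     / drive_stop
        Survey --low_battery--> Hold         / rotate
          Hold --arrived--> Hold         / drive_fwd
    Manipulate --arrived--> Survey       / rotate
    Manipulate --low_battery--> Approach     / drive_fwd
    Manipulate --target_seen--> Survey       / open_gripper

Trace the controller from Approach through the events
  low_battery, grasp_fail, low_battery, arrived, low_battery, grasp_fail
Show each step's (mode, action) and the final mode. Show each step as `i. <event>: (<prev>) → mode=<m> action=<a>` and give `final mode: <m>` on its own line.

1. low_battery: (Approach) → mode=Survey action=drive_stop
2. grasp_fail: (Survey) → mode=Hold action=open_gripper
3. low_battery: (Hold) → mode=Survey action=drive_stop
4. arrived: (Survey) → mode=Approach action=drive_stop
5. low_battery: (Approach) → mode=Survey action=drive_stop
6. grasp_fail: (Survey) → mode=Hold action=open_gripper

final mode: Hold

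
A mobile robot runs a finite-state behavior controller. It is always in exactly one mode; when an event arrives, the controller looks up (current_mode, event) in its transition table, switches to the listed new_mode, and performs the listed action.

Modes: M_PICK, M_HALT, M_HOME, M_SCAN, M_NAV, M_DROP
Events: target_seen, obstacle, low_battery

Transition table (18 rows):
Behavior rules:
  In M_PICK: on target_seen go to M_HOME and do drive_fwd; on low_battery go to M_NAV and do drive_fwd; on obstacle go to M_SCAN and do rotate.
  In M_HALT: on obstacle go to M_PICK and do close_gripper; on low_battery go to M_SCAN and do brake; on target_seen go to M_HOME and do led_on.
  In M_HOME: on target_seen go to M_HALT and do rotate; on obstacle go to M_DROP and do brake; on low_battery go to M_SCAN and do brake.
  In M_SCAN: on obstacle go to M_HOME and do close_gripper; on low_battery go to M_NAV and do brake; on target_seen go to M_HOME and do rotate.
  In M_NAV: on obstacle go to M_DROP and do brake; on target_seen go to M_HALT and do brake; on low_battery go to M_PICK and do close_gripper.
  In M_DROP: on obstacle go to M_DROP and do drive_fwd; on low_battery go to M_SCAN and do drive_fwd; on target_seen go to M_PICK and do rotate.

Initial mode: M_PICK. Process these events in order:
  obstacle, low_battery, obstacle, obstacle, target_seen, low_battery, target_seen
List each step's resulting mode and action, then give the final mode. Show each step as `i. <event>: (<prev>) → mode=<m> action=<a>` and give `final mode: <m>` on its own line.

1. obstacle: (M_PICK) → mode=M_SCAN action=rotate
2. low_battery: (M_SCAN) → mode=M_NAV action=brake
3. obstacle: (M_NAV) → mode=M_DROP action=brake
4. obstacle: (M_DROP) → mode=M_DROP action=drive_fwd
5. target_seen: (M_DROP) → mode=M_PICK action=rotate
6. low_battery: (M_PICK) → mode=M_NAV action=drive_fwd
7. target_seen: (M_NAV) → mode=M_HALT action=brake

final mode: M_HALT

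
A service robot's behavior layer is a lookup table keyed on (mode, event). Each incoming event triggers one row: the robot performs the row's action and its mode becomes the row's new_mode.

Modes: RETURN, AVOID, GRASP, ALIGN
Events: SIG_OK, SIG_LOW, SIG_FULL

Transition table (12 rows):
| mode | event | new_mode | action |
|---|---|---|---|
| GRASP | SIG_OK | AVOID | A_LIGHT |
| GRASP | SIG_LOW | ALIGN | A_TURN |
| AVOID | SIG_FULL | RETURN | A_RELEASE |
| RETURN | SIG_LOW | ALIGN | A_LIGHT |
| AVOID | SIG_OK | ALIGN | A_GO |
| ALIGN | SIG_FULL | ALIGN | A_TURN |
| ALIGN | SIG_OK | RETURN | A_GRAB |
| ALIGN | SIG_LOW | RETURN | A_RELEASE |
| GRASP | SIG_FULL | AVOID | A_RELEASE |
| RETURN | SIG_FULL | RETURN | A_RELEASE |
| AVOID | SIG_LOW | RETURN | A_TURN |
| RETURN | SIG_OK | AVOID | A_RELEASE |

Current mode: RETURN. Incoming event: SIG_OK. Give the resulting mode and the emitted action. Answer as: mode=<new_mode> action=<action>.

mode=AVOID action=A_RELEASE

current mode = RETURN; filter table to that mode:
  (RETURN, SIG_LOW) → (ALIGN, A_LIGHT)
  (RETURN, SIG_FULL) → (RETURN, A_RELEASE)
  (RETURN, SIG_OK) → (AVOID, A_RELEASE)  ← event matches
event = SIG_OK selects (AVOID, A_RELEASE)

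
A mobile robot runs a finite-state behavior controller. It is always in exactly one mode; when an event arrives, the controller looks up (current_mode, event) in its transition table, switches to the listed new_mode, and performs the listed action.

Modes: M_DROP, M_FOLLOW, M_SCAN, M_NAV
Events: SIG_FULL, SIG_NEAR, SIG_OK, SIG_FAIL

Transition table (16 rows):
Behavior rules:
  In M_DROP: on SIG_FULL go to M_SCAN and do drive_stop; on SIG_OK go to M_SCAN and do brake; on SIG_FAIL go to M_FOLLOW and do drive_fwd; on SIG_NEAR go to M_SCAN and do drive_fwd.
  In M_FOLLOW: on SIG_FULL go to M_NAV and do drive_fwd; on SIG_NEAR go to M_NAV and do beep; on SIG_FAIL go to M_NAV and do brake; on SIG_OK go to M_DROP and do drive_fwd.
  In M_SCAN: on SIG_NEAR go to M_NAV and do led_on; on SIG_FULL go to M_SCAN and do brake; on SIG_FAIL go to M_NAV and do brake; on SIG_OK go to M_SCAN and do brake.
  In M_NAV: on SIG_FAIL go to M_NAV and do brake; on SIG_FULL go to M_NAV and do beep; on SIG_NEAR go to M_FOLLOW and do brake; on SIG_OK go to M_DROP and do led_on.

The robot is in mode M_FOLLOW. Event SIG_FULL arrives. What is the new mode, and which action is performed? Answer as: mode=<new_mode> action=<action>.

mode=M_NAV action=drive_fwd

current mode = M_FOLLOW; filter table to that mode:
  (M_FOLLOW, SIG_FULL) → (M_NAV, drive_fwd)  ← event matches
  (M_FOLLOW, SIG_NEAR) → (M_NAV, beep)
  (M_FOLLOW, SIG_FAIL) → (M_NAV, brake)
  (M_FOLLOW, SIG_OK) → (M_DROP, drive_fwd)
event = SIG_FULL selects (M_NAV, drive_fwd)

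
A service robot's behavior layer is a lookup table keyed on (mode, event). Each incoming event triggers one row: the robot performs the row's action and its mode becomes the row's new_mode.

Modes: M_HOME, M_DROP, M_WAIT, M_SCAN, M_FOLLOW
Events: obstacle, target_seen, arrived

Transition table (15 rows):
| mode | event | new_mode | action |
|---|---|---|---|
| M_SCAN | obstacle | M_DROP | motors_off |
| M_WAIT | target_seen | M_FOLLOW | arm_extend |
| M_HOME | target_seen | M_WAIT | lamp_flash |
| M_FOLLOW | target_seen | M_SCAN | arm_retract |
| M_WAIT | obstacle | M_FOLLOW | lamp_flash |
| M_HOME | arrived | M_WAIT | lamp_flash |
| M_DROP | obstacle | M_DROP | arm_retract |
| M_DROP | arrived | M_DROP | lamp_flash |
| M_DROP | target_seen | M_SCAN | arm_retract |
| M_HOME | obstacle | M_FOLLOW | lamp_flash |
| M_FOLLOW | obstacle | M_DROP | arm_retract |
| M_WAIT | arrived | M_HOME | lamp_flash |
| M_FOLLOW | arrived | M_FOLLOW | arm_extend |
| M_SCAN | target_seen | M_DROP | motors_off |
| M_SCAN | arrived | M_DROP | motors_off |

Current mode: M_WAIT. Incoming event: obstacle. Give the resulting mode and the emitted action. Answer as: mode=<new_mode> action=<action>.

mode=M_FOLLOW action=lamp_flash

current mode = M_WAIT; filter table to that mode:
  (M_WAIT, target_seen) → (M_FOLLOW, arm_extend)
  (M_WAIT, obstacle) → (M_FOLLOW, lamp_flash)  ← event matches
  (M_WAIT, arrived) → (M_HOME, lamp_flash)
event = obstacle selects (M_FOLLOW, lamp_flash)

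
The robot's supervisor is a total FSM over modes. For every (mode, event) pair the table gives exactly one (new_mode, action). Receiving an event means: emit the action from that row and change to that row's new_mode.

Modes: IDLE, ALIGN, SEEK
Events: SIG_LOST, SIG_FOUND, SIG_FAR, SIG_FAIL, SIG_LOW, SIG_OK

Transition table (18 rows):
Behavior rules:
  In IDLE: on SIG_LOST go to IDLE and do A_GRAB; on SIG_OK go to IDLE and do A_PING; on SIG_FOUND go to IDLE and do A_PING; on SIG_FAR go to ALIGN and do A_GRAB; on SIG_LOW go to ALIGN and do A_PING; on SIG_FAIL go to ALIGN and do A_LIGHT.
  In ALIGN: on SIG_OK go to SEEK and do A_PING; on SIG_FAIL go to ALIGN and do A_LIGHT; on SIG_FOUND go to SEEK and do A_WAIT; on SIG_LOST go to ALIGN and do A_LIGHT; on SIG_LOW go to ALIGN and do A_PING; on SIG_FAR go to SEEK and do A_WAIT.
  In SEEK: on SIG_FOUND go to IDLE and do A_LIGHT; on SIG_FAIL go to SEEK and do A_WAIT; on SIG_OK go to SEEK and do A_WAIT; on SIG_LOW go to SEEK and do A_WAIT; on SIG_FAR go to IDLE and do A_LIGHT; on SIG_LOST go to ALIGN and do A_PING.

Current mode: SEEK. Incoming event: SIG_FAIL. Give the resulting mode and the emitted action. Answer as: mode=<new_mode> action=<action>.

current mode = SEEK; filter table to that mode:
  (SEEK, SIG_FOUND) → (IDLE, A_LIGHT)
  (SEEK, SIG_FAIL) → (SEEK, A_WAIT)  ← event matches
  (SEEK, SIG_OK) → (SEEK, A_WAIT)
  (SEEK, SIG_LOW) → (SEEK, A_WAIT)
  (SEEK, SIG_FAR) → (IDLE, A_LIGHT)
  (SEEK, SIG_LOST) → (ALIGN, A_PING)
event = SIG_FAIL selects (SEEK, A_WAIT)

mode=SEEK action=A_WAIT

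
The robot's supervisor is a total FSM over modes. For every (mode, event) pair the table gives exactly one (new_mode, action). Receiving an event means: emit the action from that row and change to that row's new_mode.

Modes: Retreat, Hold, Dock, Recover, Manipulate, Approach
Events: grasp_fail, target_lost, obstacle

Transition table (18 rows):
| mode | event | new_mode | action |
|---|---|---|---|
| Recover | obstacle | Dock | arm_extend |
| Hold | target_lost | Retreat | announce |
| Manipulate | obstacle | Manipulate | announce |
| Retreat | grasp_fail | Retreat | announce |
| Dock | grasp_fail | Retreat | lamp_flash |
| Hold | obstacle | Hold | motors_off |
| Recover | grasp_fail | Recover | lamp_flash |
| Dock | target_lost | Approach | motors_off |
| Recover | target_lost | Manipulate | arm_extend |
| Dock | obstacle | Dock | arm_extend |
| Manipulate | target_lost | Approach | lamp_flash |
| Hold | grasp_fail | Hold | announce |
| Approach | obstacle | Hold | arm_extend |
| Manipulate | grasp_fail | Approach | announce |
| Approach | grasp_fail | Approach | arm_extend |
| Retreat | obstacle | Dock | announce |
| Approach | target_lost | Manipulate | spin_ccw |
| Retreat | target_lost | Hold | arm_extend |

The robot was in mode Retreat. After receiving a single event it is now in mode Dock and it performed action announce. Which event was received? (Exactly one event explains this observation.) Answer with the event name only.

obstacle

try grasp_fail: (Retreat, grasp_fail) → (Retreat, announce)
try target_lost: (Retreat, target_lost) → (Hold, arm_extend)
try obstacle: (Retreat, obstacle) → (Dock, announce)  ← matches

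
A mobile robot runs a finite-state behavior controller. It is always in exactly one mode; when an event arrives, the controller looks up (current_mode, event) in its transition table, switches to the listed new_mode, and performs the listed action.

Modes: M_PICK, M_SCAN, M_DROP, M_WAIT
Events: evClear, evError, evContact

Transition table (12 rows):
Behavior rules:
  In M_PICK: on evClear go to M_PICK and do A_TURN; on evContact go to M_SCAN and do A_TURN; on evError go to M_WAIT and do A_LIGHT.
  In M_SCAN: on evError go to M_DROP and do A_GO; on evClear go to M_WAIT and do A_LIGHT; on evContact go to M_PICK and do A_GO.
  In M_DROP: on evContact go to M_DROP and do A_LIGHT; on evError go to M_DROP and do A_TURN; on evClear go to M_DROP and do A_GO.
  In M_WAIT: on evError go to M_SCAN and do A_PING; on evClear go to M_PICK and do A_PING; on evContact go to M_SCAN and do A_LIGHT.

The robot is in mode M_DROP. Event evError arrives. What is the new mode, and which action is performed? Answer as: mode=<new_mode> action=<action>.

current mode = M_DROP; filter table to that mode:
  (M_DROP, evContact) → (M_DROP, A_LIGHT)
  (M_DROP, evError) → (M_DROP, A_TURN)  ← event matches
  (M_DROP, evClear) → (M_DROP, A_GO)
event = evError selects (M_DROP, A_TURN)

mode=M_DROP action=A_TURN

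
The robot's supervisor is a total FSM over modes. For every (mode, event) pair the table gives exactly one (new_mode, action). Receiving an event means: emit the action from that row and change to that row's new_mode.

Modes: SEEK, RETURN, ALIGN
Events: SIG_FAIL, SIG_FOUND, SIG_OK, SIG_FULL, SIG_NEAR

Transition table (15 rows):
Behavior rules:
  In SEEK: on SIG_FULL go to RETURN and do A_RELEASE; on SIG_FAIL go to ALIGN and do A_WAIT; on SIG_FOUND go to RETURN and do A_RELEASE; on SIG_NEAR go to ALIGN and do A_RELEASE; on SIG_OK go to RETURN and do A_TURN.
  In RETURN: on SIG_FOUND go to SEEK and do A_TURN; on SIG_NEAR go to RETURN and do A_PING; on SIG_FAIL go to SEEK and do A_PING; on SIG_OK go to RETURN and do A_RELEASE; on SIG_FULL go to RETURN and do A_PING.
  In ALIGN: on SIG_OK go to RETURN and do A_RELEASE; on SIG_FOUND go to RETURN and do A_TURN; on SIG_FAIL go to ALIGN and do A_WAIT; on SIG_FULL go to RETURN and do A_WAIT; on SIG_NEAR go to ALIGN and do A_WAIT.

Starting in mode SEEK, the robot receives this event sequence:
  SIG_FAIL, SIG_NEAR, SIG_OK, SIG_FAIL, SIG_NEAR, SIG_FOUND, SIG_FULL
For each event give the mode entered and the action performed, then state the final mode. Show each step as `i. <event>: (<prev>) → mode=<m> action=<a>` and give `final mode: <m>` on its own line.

final mode: RETURN

1. SIG_FAIL: (SEEK) → mode=ALIGN action=A_WAIT
2. SIG_NEAR: (ALIGN) → mode=ALIGN action=A_WAIT
3. SIG_OK: (ALIGN) → mode=RETURN action=A_RELEASE
4. SIG_FAIL: (RETURN) → mode=SEEK action=A_PING
5. SIG_NEAR: (SEEK) → mode=ALIGN action=A_RELEASE
6. SIG_FOUND: (ALIGN) → mode=RETURN action=A_TURN
7. SIG_FULL: (RETURN) → mode=RETURN action=A_PING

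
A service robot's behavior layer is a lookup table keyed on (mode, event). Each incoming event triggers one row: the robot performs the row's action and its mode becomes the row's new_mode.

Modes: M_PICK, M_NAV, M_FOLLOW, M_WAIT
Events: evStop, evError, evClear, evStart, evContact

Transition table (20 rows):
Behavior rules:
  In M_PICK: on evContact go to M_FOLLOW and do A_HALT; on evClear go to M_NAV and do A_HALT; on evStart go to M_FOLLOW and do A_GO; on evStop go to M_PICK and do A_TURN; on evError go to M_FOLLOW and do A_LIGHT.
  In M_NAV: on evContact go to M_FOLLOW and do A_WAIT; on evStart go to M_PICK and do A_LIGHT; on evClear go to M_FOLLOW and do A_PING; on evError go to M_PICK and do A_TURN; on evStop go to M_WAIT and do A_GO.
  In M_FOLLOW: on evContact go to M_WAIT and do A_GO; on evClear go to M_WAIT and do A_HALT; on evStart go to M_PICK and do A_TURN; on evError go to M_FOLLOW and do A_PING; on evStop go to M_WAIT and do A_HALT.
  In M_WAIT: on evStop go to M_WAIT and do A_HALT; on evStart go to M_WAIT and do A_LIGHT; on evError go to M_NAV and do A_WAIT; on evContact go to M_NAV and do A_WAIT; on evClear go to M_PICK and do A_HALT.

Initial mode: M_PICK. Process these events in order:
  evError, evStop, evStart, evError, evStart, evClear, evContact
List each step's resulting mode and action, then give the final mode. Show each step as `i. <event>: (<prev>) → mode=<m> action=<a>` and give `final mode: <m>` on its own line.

final mode: M_FOLLOW

1. evError: (M_PICK) → mode=M_FOLLOW action=A_LIGHT
2. evStop: (M_FOLLOW) → mode=M_WAIT action=A_HALT
3. evStart: (M_WAIT) → mode=M_WAIT action=A_LIGHT
4. evError: (M_WAIT) → mode=M_NAV action=A_WAIT
5. evStart: (M_NAV) → mode=M_PICK action=A_LIGHT
6. evClear: (M_PICK) → mode=M_NAV action=A_HALT
7. evContact: (M_NAV) → mode=M_FOLLOW action=A_WAIT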